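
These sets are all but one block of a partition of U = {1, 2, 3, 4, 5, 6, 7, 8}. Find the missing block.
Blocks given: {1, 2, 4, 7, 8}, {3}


U = {1, 2, 3, 4, 5, 6, 7, 8}
Shown blocks: {1, 2, 4, 7, 8}, {3}
A partition's blocks are pairwise disjoint and cover U, so the missing block = U \ (union of shown blocks).
Union of shown blocks: {1, 2, 3, 4, 7, 8}
Missing block = U \ (union) = {5, 6}

{5, 6}


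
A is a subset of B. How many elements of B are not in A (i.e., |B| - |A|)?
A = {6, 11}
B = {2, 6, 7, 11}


Set A = {6, 11}, |A| = 2
Set B = {2, 6, 7, 11}, |B| = 4
Since A ⊆ B: B \ A = {2, 7}
|B| - |A| = 4 - 2 = 2

2


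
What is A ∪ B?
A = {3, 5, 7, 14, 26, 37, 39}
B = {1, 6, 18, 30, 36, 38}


Set A = {3, 5, 7, 14, 26, 37, 39}
Set B = {1, 6, 18, 30, 36, 38}
A ∪ B includes all elements in either set.
Elements from A: {3, 5, 7, 14, 26, 37, 39}
Elements from B not already included: {1, 6, 18, 30, 36, 38}
A ∪ B = {1, 3, 5, 6, 7, 14, 18, 26, 30, 36, 37, 38, 39}

{1, 3, 5, 6, 7, 14, 18, 26, 30, 36, 37, 38, 39}


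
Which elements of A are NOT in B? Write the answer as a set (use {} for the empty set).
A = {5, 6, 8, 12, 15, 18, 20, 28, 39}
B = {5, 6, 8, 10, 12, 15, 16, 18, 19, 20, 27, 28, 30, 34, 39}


Set A = {5, 6, 8, 12, 15, 18, 20, 28, 39}
Set B = {5, 6, 8, 10, 12, 15, 16, 18, 19, 20, 27, 28, 30, 34, 39}
Check each element of A against B:
5 ∈ B, 6 ∈ B, 8 ∈ B, 12 ∈ B, 15 ∈ B, 18 ∈ B, 20 ∈ B, 28 ∈ B, 39 ∈ B
Elements of A not in B: {}

{}


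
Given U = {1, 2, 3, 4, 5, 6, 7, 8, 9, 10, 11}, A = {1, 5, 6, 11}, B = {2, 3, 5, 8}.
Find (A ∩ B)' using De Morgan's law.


U = {1, 2, 3, 4, 5, 6, 7, 8, 9, 10, 11}
A = {1, 5, 6, 11}, B = {2, 3, 5, 8}
A ∩ B = {5}
(A ∩ B)' = U \ (A ∩ B) = {1, 2, 3, 4, 6, 7, 8, 9, 10, 11}
Verification via A' ∪ B': A' = {2, 3, 4, 7, 8, 9, 10}, B' = {1, 4, 6, 7, 9, 10, 11}
A' ∪ B' = {1, 2, 3, 4, 6, 7, 8, 9, 10, 11} ✓

{1, 2, 3, 4, 6, 7, 8, 9, 10, 11}


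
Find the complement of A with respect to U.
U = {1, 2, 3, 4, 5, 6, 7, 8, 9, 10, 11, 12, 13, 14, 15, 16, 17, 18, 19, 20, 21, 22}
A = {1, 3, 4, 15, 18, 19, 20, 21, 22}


Universal set U = {1, 2, 3, 4, 5, 6, 7, 8, 9, 10, 11, 12, 13, 14, 15, 16, 17, 18, 19, 20, 21, 22}
Set A = {1, 3, 4, 15, 18, 19, 20, 21, 22}
A' = U \ A = elements in U but not in A
Checking each element of U:
1 (in A, exclude), 2 (not in A, include), 3 (in A, exclude), 4 (in A, exclude), 5 (not in A, include), 6 (not in A, include), 7 (not in A, include), 8 (not in A, include), 9 (not in A, include), 10 (not in A, include), 11 (not in A, include), 12 (not in A, include), 13 (not in A, include), 14 (not in A, include), 15 (in A, exclude), 16 (not in A, include), 17 (not in A, include), 18 (in A, exclude), 19 (in A, exclude), 20 (in A, exclude), 21 (in A, exclude), 22 (in A, exclude)
A' = {2, 5, 6, 7, 8, 9, 10, 11, 12, 13, 14, 16, 17}

{2, 5, 6, 7, 8, 9, 10, 11, 12, 13, 14, 16, 17}


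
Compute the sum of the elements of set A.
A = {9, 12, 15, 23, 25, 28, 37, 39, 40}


Set A = {9, 12, 15, 23, 25, 28, 37, 39, 40}
Sum = 9 + 12 + 15 + 23 + 25 + 28 + 37 + 39 + 40 = 228

228


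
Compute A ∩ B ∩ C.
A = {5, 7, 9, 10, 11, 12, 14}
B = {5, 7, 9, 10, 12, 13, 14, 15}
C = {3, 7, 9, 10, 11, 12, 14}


Set A = {5, 7, 9, 10, 11, 12, 14}
Set B = {5, 7, 9, 10, 12, 13, 14, 15}
Set C = {3, 7, 9, 10, 11, 12, 14}
First, A ∩ B = {5, 7, 9, 10, 12, 14}
Then, (A ∩ B) ∩ C = {7, 9, 10, 12, 14}

{7, 9, 10, 12, 14}


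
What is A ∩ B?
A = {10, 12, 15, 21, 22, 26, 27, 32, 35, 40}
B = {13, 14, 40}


Set A = {10, 12, 15, 21, 22, 26, 27, 32, 35, 40}
Set B = {13, 14, 40}
A ∩ B includes only elements in both sets.
Check each element of A against B:
10 ✗, 12 ✗, 15 ✗, 21 ✗, 22 ✗, 26 ✗, 27 ✗, 32 ✗, 35 ✗, 40 ✓
A ∩ B = {40}

{40}


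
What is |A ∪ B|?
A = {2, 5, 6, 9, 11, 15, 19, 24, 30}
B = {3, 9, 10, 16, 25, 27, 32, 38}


Set A = {2, 5, 6, 9, 11, 15, 19, 24, 30}, |A| = 9
Set B = {3, 9, 10, 16, 25, 27, 32, 38}, |B| = 8
A ∩ B = {9}, |A ∩ B| = 1
|A ∪ B| = |A| + |B| - |A ∩ B| = 9 + 8 - 1 = 16

16


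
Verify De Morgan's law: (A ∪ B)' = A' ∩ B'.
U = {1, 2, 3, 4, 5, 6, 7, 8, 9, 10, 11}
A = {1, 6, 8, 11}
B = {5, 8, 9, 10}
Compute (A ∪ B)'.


U = {1, 2, 3, 4, 5, 6, 7, 8, 9, 10, 11}
A = {1, 6, 8, 11}, B = {5, 8, 9, 10}
A ∪ B = {1, 5, 6, 8, 9, 10, 11}
(A ∪ B)' = U \ (A ∪ B) = {2, 3, 4, 7}
Verification via A' ∩ B': A' = {2, 3, 4, 5, 7, 9, 10}, B' = {1, 2, 3, 4, 6, 7, 11}
A' ∩ B' = {2, 3, 4, 7} ✓

{2, 3, 4, 7}


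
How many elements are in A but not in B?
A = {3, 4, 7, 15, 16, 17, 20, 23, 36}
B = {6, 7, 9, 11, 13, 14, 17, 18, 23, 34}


Set A = {3, 4, 7, 15, 16, 17, 20, 23, 36}
Set B = {6, 7, 9, 11, 13, 14, 17, 18, 23, 34}
A \ B = {3, 4, 15, 16, 20, 36}
|A \ B| = 6

6


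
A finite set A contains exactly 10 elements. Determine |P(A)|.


The set has 10 elements.
The power set contains all possible subsets.
|P(A)| = 2^|A| = 2^10 = 1024

1024


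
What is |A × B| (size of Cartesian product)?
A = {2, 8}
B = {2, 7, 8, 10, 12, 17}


Set A = {2, 8} has 2 elements.
Set B = {2, 7, 8, 10, 12, 17} has 6 elements.
|A × B| = |A| × |B| = 2 × 6 = 12

12


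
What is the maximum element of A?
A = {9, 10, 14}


Set A = {9, 10, 14}
Elements in ascending order: 9, 10, 14
The largest element is 14.

14


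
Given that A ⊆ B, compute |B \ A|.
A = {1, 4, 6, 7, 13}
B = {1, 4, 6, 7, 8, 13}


Set A = {1, 4, 6, 7, 13}, |A| = 5
Set B = {1, 4, 6, 7, 8, 13}, |B| = 6
Since A ⊆ B: B \ A = {8}
|B| - |A| = 6 - 5 = 1

1


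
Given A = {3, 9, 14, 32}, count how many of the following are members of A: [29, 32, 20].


Set A = {3, 9, 14, 32}
Candidates: [29, 32, 20]
Check each candidate:
29 ∉ A, 32 ∈ A, 20 ∉ A
Count of candidates in A: 1

1


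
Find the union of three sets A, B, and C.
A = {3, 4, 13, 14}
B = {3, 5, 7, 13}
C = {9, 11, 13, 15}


Set A = {3, 4, 13, 14}
Set B = {3, 5, 7, 13}
Set C = {9, 11, 13, 15}
First, A ∪ B = {3, 4, 5, 7, 13, 14}
Then, (A ∪ B) ∪ C = {3, 4, 5, 7, 9, 11, 13, 14, 15}

{3, 4, 5, 7, 9, 11, 13, 14, 15}


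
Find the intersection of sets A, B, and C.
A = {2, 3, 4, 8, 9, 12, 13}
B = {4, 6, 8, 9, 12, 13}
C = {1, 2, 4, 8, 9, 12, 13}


Set A = {2, 3, 4, 8, 9, 12, 13}
Set B = {4, 6, 8, 9, 12, 13}
Set C = {1, 2, 4, 8, 9, 12, 13}
First, A ∩ B = {4, 8, 9, 12, 13}
Then, (A ∩ B) ∩ C = {4, 8, 9, 12, 13}

{4, 8, 9, 12, 13}


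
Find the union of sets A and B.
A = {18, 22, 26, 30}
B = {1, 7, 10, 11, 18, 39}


Set A = {18, 22, 26, 30}
Set B = {1, 7, 10, 11, 18, 39}
A ∪ B includes all elements in either set.
Elements from A: {18, 22, 26, 30}
Elements from B not already included: {1, 7, 10, 11, 39}
A ∪ B = {1, 7, 10, 11, 18, 22, 26, 30, 39}

{1, 7, 10, 11, 18, 22, 26, 30, 39}


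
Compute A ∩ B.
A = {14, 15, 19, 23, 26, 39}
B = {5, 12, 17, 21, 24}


Set A = {14, 15, 19, 23, 26, 39}
Set B = {5, 12, 17, 21, 24}
A ∩ B includes only elements in both sets.
Check each element of A against B:
14 ✗, 15 ✗, 19 ✗, 23 ✗, 26 ✗, 39 ✗
A ∩ B = {}

{}


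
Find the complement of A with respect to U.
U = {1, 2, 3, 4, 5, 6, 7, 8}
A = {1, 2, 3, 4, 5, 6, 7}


Universal set U = {1, 2, 3, 4, 5, 6, 7, 8}
Set A = {1, 2, 3, 4, 5, 6, 7}
A' = U \ A = elements in U but not in A
Checking each element of U:
1 (in A, exclude), 2 (in A, exclude), 3 (in A, exclude), 4 (in A, exclude), 5 (in A, exclude), 6 (in A, exclude), 7 (in A, exclude), 8 (not in A, include)
A' = {8}

{8}


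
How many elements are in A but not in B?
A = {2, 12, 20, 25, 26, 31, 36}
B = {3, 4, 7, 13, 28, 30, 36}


Set A = {2, 12, 20, 25, 26, 31, 36}
Set B = {3, 4, 7, 13, 28, 30, 36}
A \ B = {2, 12, 20, 25, 26, 31}
|A \ B| = 6

6


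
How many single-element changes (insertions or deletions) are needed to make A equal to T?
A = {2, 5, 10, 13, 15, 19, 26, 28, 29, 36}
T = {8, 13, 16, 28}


Set A = {2, 5, 10, 13, 15, 19, 26, 28, 29, 36}
Set T = {8, 13, 16, 28}
Elements to remove from A (in A, not in T): {2, 5, 10, 15, 19, 26, 29, 36} → 8 removals
Elements to add to A (in T, not in A): {8, 16} → 2 additions
Total edits = 8 + 2 = 10

10


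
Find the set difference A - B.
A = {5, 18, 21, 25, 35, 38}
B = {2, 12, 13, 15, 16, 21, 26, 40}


Set A = {5, 18, 21, 25, 35, 38}
Set B = {2, 12, 13, 15, 16, 21, 26, 40}
A \ B includes elements in A that are not in B.
Check each element of A:
5 (not in B, keep), 18 (not in B, keep), 21 (in B, remove), 25 (not in B, keep), 35 (not in B, keep), 38 (not in B, keep)
A \ B = {5, 18, 25, 35, 38}

{5, 18, 25, 35, 38}


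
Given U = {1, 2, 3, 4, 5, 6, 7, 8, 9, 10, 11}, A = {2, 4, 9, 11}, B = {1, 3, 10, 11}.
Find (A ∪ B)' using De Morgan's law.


U = {1, 2, 3, 4, 5, 6, 7, 8, 9, 10, 11}
A = {2, 4, 9, 11}, B = {1, 3, 10, 11}
A ∪ B = {1, 2, 3, 4, 9, 10, 11}
(A ∪ B)' = U \ (A ∪ B) = {5, 6, 7, 8}
Verification via A' ∩ B': A' = {1, 3, 5, 6, 7, 8, 10}, B' = {2, 4, 5, 6, 7, 8, 9}
A' ∩ B' = {5, 6, 7, 8} ✓

{5, 6, 7, 8}


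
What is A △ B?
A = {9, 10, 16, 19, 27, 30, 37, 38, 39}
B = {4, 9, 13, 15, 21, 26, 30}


Set A = {9, 10, 16, 19, 27, 30, 37, 38, 39}
Set B = {4, 9, 13, 15, 21, 26, 30}
A △ B = (A \ B) ∪ (B \ A)
Elements in A but not B: {10, 16, 19, 27, 37, 38, 39}
Elements in B but not A: {4, 13, 15, 21, 26}
A △ B = {4, 10, 13, 15, 16, 19, 21, 26, 27, 37, 38, 39}

{4, 10, 13, 15, 16, 19, 21, 26, 27, 37, 38, 39}


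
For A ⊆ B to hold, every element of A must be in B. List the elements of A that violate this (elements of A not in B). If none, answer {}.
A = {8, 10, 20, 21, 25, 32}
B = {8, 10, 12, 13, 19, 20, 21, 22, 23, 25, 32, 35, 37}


Set A = {8, 10, 20, 21, 25, 32}
Set B = {8, 10, 12, 13, 19, 20, 21, 22, 23, 25, 32, 35, 37}
Check each element of A against B:
8 ∈ B, 10 ∈ B, 20 ∈ B, 21 ∈ B, 25 ∈ B, 32 ∈ B
Elements of A not in B: {}

{}


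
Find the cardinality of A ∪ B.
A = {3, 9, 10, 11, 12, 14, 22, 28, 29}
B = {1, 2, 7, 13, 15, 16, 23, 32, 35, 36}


Set A = {3, 9, 10, 11, 12, 14, 22, 28, 29}, |A| = 9
Set B = {1, 2, 7, 13, 15, 16, 23, 32, 35, 36}, |B| = 10
A ∩ B = {}, |A ∩ B| = 0
|A ∪ B| = |A| + |B| - |A ∩ B| = 9 + 10 - 0 = 19

19


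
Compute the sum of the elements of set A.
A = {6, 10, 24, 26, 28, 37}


Set A = {6, 10, 24, 26, 28, 37}
Sum = 6 + 10 + 24 + 26 + 28 + 37 = 131

131


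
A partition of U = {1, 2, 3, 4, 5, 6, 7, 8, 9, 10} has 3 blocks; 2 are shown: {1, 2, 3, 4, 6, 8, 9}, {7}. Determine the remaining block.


U = {1, 2, 3, 4, 5, 6, 7, 8, 9, 10}
Shown blocks: {1, 2, 3, 4, 6, 8, 9}, {7}
A partition's blocks are pairwise disjoint and cover U, so the missing block = U \ (union of shown blocks).
Union of shown blocks: {1, 2, 3, 4, 6, 7, 8, 9}
Missing block = U \ (union) = {5, 10}

{5, 10}


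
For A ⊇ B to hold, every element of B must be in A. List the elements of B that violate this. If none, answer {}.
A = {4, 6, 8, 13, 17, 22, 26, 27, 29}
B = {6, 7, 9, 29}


Set A = {4, 6, 8, 13, 17, 22, 26, 27, 29}
Set B = {6, 7, 9, 29}
Check each element of B against A:
6 ∈ A, 7 ∉ A (include), 9 ∉ A (include), 29 ∈ A
Elements of B not in A: {7, 9}

{7, 9}


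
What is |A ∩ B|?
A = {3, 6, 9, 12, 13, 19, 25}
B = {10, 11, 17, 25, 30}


Set A = {3, 6, 9, 12, 13, 19, 25}
Set B = {10, 11, 17, 25, 30}
A ∩ B = {25}
|A ∩ B| = 1

1


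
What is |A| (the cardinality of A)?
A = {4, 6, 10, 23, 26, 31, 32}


Set A = {4, 6, 10, 23, 26, 31, 32}
Listing elements: 4, 6, 10, 23, 26, 31, 32
Counting: 7 elements
|A| = 7

7


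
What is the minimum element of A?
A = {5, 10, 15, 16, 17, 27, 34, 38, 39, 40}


Set A = {5, 10, 15, 16, 17, 27, 34, 38, 39, 40}
Elements in ascending order: 5, 10, 15, 16, 17, 27, 34, 38, 39, 40
The smallest element is 5.

5


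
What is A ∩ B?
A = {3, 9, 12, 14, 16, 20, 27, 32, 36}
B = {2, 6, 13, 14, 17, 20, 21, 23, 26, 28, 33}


Set A = {3, 9, 12, 14, 16, 20, 27, 32, 36}
Set B = {2, 6, 13, 14, 17, 20, 21, 23, 26, 28, 33}
A ∩ B includes only elements in both sets.
Check each element of A against B:
3 ✗, 9 ✗, 12 ✗, 14 ✓, 16 ✗, 20 ✓, 27 ✗, 32 ✗, 36 ✗
A ∩ B = {14, 20}

{14, 20}


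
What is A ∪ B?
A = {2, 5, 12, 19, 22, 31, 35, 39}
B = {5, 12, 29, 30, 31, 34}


Set A = {2, 5, 12, 19, 22, 31, 35, 39}
Set B = {5, 12, 29, 30, 31, 34}
A ∪ B includes all elements in either set.
Elements from A: {2, 5, 12, 19, 22, 31, 35, 39}
Elements from B not already included: {29, 30, 34}
A ∪ B = {2, 5, 12, 19, 22, 29, 30, 31, 34, 35, 39}

{2, 5, 12, 19, 22, 29, 30, 31, 34, 35, 39}


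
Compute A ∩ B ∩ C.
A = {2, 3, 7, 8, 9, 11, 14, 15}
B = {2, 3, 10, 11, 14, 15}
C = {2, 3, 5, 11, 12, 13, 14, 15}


Set A = {2, 3, 7, 8, 9, 11, 14, 15}
Set B = {2, 3, 10, 11, 14, 15}
Set C = {2, 3, 5, 11, 12, 13, 14, 15}
First, A ∩ B = {2, 3, 11, 14, 15}
Then, (A ∩ B) ∩ C = {2, 3, 11, 14, 15}

{2, 3, 11, 14, 15}


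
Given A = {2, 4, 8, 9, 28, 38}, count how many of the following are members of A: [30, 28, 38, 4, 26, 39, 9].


Set A = {2, 4, 8, 9, 28, 38}
Candidates: [30, 28, 38, 4, 26, 39, 9]
Check each candidate:
30 ∉ A, 28 ∈ A, 38 ∈ A, 4 ∈ A, 26 ∉ A, 39 ∉ A, 9 ∈ A
Count of candidates in A: 4

4


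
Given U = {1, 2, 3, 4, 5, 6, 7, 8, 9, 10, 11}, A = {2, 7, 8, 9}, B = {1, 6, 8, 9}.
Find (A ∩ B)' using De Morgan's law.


U = {1, 2, 3, 4, 5, 6, 7, 8, 9, 10, 11}
A = {2, 7, 8, 9}, B = {1, 6, 8, 9}
A ∩ B = {8, 9}
(A ∩ B)' = U \ (A ∩ B) = {1, 2, 3, 4, 5, 6, 7, 10, 11}
Verification via A' ∪ B': A' = {1, 3, 4, 5, 6, 10, 11}, B' = {2, 3, 4, 5, 7, 10, 11}
A' ∪ B' = {1, 2, 3, 4, 5, 6, 7, 10, 11} ✓

{1, 2, 3, 4, 5, 6, 7, 10, 11}


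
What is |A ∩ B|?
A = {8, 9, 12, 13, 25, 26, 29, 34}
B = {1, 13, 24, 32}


Set A = {8, 9, 12, 13, 25, 26, 29, 34}
Set B = {1, 13, 24, 32}
A ∩ B = {13}
|A ∩ B| = 1

1


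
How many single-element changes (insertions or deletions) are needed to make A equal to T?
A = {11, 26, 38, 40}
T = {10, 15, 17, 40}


Set A = {11, 26, 38, 40}
Set T = {10, 15, 17, 40}
Elements to remove from A (in A, not in T): {11, 26, 38} → 3 removals
Elements to add to A (in T, not in A): {10, 15, 17} → 3 additions
Total edits = 3 + 3 = 6

6


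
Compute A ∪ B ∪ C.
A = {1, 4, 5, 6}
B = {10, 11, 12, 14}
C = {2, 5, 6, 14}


Set A = {1, 4, 5, 6}
Set B = {10, 11, 12, 14}
Set C = {2, 5, 6, 14}
First, A ∪ B = {1, 4, 5, 6, 10, 11, 12, 14}
Then, (A ∪ B) ∪ C = {1, 2, 4, 5, 6, 10, 11, 12, 14}

{1, 2, 4, 5, 6, 10, 11, 12, 14}


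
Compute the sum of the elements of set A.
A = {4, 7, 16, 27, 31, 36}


Set A = {4, 7, 16, 27, 31, 36}
Sum = 4 + 7 + 16 + 27 + 31 + 36 = 121

121


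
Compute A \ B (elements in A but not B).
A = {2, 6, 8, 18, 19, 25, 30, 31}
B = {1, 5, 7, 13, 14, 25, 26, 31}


Set A = {2, 6, 8, 18, 19, 25, 30, 31}
Set B = {1, 5, 7, 13, 14, 25, 26, 31}
A \ B includes elements in A that are not in B.
Check each element of A:
2 (not in B, keep), 6 (not in B, keep), 8 (not in B, keep), 18 (not in B, keep), 19 (not in B, keep), 25 (in B, remove), 30 (not in B, keep), 31 (in B, remove)
A \ B = {2, 6, 8, 18, 19, 30}

{2, 6, 8, 18, 19, 30}


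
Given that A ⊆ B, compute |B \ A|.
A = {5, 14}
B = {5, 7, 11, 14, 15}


Set A = {5, 14}, |A| = 2
Set B = {5, 7, 11, 14, 15}, |B| = 5
Since A ⊆ B: B \ A = {7, 11, 15}
|B| - |A| = 5 - 2 = 3

3


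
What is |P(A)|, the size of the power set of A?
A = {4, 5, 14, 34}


Set A = {4, 5, 14, 34}
|A| = 4
The power set P(A) contains all subsets of A.
|P(A)| = 2^|A| = 2^4 = 16

16


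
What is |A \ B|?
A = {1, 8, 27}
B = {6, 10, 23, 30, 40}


Set A = {1, 8, 27}
Set B = {6, 10, 23, 30, 40}
A \ B = {1, 8, 27}
|A \ B| = 3

3


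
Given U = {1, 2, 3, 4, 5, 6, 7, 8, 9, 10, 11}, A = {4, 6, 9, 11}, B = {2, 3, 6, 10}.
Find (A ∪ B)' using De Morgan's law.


U = {1, 2, 3, 4, 5, 6, 7, 8, 9, 10, 11}
A = {4, 6, 9, 11}, B = {2, 3, 6, 10}
A ∪ B = {2, 3, 4, 6, 9, 10, 11}
(A ∪ B)' = U \ (A ∪ B) = {1, 5, 7, 8}
Verification via A' ∩ B': A' = {1, 2, 3, 5, 7, 8, 10}, B' = {1, 4, 5, 7, 8, 9, 11}
A' ∩ B' = {1, 5, 7, 8} ✓

{1, 5, 7, 8}


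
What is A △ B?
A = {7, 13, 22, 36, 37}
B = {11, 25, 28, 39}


Set A = {7, 13, 22, 36, 37}
Set B = {11, 25, 28, 39}
A △ B = (A \ B) ∪ (B \ A)
Elements in A but not B: {7, 13, 22, 36, 37}
Elements in B but not A: {11, 25, 28, 39}
A △ B = {7, 11, 13, 22, 25, 28, 36, 37, 39}

{7, 11, 13, 22, 25, 28, 36, 37, 39}


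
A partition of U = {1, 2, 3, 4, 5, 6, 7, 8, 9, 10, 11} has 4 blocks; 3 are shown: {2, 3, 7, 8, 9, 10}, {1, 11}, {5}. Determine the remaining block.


U = {1, 2, 3, 4, 5, 6, 7, 8, 9, 10, 11}
Shown blocks: {2, 3, 7, 8, 9, 10}, {1, 11}, {5}
A partition's blocks are pairwise disjoint and cover U, so the missing block = U \ (union of shown blocks).
Union of shown blocks: {1, 2, 3, 5, 7, 8, 9, 10, 11}
Missing block = U \ (union) = {4, 6}

{4, 6}


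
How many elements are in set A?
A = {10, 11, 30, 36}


Set A = {10, 11, 30, 36}
Listing elements: 10, 11, 30, 36
Counting: 4 elements
|A| = 4

4


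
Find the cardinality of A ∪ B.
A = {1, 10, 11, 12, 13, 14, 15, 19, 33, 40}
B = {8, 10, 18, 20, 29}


Set A = {1, 10, 11, 12, 13, 14, 15, 19, 33, 40}, |A| = 10
Set B = {8, 10, 18, 20, 29}, |B| = 5
A ∩ B = {10}, |A ∩ B| = 1
|A ∪ B| = |A| + |B| - |A ∩ B| = 10 + 5 - 1 = 14

14


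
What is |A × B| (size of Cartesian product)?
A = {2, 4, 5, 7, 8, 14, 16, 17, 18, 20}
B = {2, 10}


Set A = {2, 4, 5, 7, 8, 14, 16, 17, 18, 20} has 10 elements.
Set B = {2, 10} has 2 elements.
|A × B| = |A| × |B| = 10 × 2 = 20

20


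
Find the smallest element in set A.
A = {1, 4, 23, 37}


Set A = {1, 4, 23, 37}
Elements in ascending order: 1, 4, 23, 37
The smallest element is 1.

1


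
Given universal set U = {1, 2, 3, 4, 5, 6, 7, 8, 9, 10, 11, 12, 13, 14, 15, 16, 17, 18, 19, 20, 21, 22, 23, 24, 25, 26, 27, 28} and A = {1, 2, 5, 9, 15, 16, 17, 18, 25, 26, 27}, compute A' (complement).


Universal set U = {1, 2, 3, 4, 5, 6, 7, 8, 9, 10, 11, 12, 13, 14, 15, 16, 17, 18, 19, 20, 21, 22, 23, 24, 25, 26, 27, 28}
Set A = {1, 2, 5, 9, 15, 16, 17, 18, 25, 26, 27}
A' = U \ A = elements in U but not in A
Checking each element of U:
1 (in A, exclude), 2 (in A, exclude), 3 (not in A, include), 4 (not in A, include), 5 (in A, exclude), 6 (not in A, include), 7 (not in A, include), 8 (not in A, include), 9 (in A, exclude), 10 (not in A, include), 11 (not in A, include), 12 (not in A, include), 13 (not in A, include), 14 (not in A, include), 15 (in A, exclude), 16 (in A, exclude), 17 (in A, exclude), 18 (in A, exclude), 19 (not in A, include), 20 (not in A, include), 21 (not in A, include), 22 (not in A, include), 23 (not in A, include), 24 (not in A, include), 25 (in A, exclude), 26 (in A, exclude), 27 (in A, exclude), 28 (not in A, include)
A' = {3, 4, 6, 7, 8, 10, 11, 12, 13, 14, 19, 20, 21, 22, 23, 24, 28}

{3, 4, 6, 7, 8, 10, 11, 12, 13, 14, 19, 20, 21, 22, 23, 24, 28}


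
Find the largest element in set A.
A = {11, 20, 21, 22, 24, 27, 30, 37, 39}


Set A = {11, 20, 21, 22, 24, 27, 30, 37, 39}
Elements in ascending order: 11, 20, 21, 22, 24, 27, 30, 37, 39
The largest element is 39.

39


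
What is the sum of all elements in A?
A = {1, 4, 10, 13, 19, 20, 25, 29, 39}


Set A = {1, 4, 10, 13, 19, 20, 25, 29, 39}
Sum = 1 + 4 + 10 + 13 + 19 + 20 + 25 + 29 + 39 = 160

160


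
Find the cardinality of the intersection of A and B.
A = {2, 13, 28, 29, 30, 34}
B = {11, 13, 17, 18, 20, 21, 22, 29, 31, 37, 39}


Set A = {2, 13, 28, 29, 30, 34}
Set B = {11, 13, 17, 18, 20, 21, 22, 29, 31, 37, 39}
A ∩ B = {13, 29}
|A ∩ B| = 2

2


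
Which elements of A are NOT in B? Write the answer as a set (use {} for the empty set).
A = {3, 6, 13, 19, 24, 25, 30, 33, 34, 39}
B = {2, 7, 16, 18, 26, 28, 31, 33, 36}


Set A = {3, 6, 13, 19, 24, 25, 30, 33, 34, 39}
Set B = {2, 7, 16, 18, 26, 28, 31, 33, 36}
Check each element of A against B:
3 ∉ B (include), 6 ∉ B (include), 13 ∉ B (include), 19 ∉ B (include), 24 ∉ B (include), 25 ∉ B (include), 30 ∉ B (include), 33 ∈ B, 34 ∉ B (include), 39 ∉ B (include)
Elements of A not in B: {3, 6, 13, 19, 24, 25, 30, 34, 39}

{3, 6, 13, 19, 24, 25, 30, 34, 39}


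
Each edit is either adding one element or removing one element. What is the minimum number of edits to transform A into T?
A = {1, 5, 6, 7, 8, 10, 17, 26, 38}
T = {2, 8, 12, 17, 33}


Set A = {1, 5, 6, 7, 8, 10, 17, 26, 38}
Set T = {2, 8, 12, 17, 33}
Elements to remove from A (in A, not in T): {1, 5, 6, 7, 10, 26, 38} → 7 removals
Elements to add to A (in T, not in A): {2, 12, 33} → 3 additions
Total edits = 7 + 3 = 10

10


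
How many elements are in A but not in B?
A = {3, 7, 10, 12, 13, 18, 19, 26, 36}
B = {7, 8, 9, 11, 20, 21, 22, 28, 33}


Set A = {3, 7, 10, 12, 13, 18, 19, 26, 36}
Set B = {7, 8, 9, 11, 20, 21, 22, 28, 33}
A \ B = {3, 10, 12, 13, 18, 19, 26, 36}
|A \ B| = 8

8


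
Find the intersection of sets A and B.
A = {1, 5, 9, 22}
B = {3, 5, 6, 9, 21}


Set A = {1, 5, 9, 22}
Set B = {3, 5, 6, 9, 21}
A ∩ B includes only elements in both sets.
Check each element of A against B:
1 ✗, 5 ✓, 9 ✓, 22 ✗
A ∩ B = {5, 9}

{5, 9}


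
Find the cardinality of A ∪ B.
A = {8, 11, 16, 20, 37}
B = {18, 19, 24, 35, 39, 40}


Set A = {8, 11, 16, 20, 37}, |A| = 5
Set B = {18, 19, 24, 35, 39, 40}, |B| = 6
A ∩ B = {}, |A ∩ B| = 0
|A ∪ B| = |A| + |B| - |A ∩ B| = 5 + 6 - 0 = 11

11


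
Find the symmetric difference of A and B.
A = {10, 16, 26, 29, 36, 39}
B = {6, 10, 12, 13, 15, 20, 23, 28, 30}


Set A = {10, 16, 26, 29, 36, 39}
Set B = {6, 10, 12, 13, 15, 20, 23, 28, 30}
A △ B = (A \ B) ∪ (B \ A)
Elements in A but not B: {16, 26, 29, 36, 39}
Elements in B but not A: {6, 12, 13, 15, 20, 23, 28, 30}
A △ B = {6, 12, 13, 15, 16, 20, 23, 26, 28, 29, 30, 36, 39}

{6, 12, 13, 15, 16, 20, 23, 26, 28, 29, 30, 36, 39}


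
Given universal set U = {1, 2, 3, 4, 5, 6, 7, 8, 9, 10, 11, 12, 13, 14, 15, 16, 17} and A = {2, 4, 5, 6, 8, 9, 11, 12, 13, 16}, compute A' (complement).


Universal set U = {1, 2, 3, 4, 5, 6, 7, 8, 9, 10, 11, 12, 13, 14, 15, 16, 17}
Set A = {2, 4, 5, 6, 8, 9, 11, 12, 13, 16}
A' = U \ A = elements in U but not in A
Checking each element of U:
1 (not in A, include), 2 (in A, exclude), 3 (not in A, include), 4 (in A, exclude), 5 (in A, exclude), 6 (in A, exclude), 7 (not in A, include), 8 (in A, exclude), 9 (in A, exclude), 10 (not in A, include), 11 (in A, exclude), 12 (in A, exclude), 13 (in A, exclude), 14 (not in A, include), 15 (not in A, include), 16 (in A, exclude), 17 (not in A, include)
A' = {1, 3, 7, 10, 14, 15, 17}

{1, 3, 7, 10, 14, 15, 17}


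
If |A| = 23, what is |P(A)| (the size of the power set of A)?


The set has 23 elements.
The power set contains all possible subsets.
|P(A)| = 2^|A| = 2^23 = 8388608

8388608


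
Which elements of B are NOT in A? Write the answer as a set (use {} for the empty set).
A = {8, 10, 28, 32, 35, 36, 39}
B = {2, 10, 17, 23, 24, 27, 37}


Set A = {8, 10, 28, 32, 35, 36, 39}
Set B = {2, 10, 17, 23, 24, 27, 37}
Check each element of B against A:
2 ∉ A (include), 10 ∈ A, 17 ∉ A (include), 23 ∉ A (include), 24 ∉ A (include), 27 ∉ A (include), 37 ∉ A (include)
Elements of B not in A: {2, 17, 23, 24, 27, 37}

{2, 17, 23, 24, 27, 37}


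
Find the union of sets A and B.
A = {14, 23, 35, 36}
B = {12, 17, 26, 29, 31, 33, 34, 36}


Set A = {14, 23, 35, 36}
Set B = {12, 17, 26, 29, 31, 33, 34, 36}
A ∪ B includes all elements in either set.
Elements from A: {14, 23, 35, 36}
Elements from B not already included: {12, 17, 26, 29, 31, 33, 34}
A ∪ B = {12, 14, 17, 23, 26, 29, 31, 33, 34, 35, 36}

{12, 14, 17, 23, 26, 29, 31, 33, 34, 35, 36}


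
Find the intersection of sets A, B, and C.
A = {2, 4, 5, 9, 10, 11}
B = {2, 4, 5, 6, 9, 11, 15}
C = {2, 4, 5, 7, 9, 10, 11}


Set A = {2, 4, 5, 9, 10, 11}
Set B = {2, 4, 5, 6, 9, 11, 15}
Set C = {2, 4, 5, 7, 9, 10, 11}
First, A ∩ B = {2, 4, 5, 9, 11}
Then, (A ∩ B) ∩ C = {2, 4, 5, 9, 11}

{2, 4, 5, 9, 11}


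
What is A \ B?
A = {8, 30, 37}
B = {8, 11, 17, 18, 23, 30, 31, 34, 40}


Set A = {8, 30, 37}
Set B = {8, 11, 17, 18, 23, 30, 31, 34, 40}
A \ B includes elements in A that are not in B.
Check each element of A:
8 (in B, remove), 30 (in B, remove), 37 (not in B, keep)
A \ B = {37}

{37}


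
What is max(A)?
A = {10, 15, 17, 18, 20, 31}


Set A = {10, 15, 17, 18, 20, 31}
Elements in ascending order: 10, 15, 17, 18, 20, 31
The largest element is 31.

31


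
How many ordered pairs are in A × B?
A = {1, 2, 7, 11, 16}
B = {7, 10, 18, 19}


Set A = {1, 2, 7, 11, 16} has 5 elements.
Set B = {7, 10, 18, 19} has 4 elements.
|A × B| = |A| × |B| = 5 × 4 = 20

20


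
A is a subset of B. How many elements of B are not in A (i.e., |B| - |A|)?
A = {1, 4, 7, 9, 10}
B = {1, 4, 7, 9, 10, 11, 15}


Set A = {1, 4, 7, 9, 10}, |A| = 5
Set B = {1, 4, 7, 9, 10, 11, 15}, |B| = 7
Since A ⊆ B: B \ A = {11, 15}
|B| - |A| = 7 - 5 = 2

2


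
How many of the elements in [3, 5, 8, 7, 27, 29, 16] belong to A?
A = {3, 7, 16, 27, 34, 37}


Set A = {3, 7, 16, 27, 34, 37}
Candidates: [3, 5, 8, 7, 27, 29, 16]
Check each candidate:
3 ∈ A, 5 ∉ A, 8 ∉ A, 7 ∈ A, 27 ∈ A, 29 ∉ A, 16 ∈ A
Count of candidates in A: 4

4


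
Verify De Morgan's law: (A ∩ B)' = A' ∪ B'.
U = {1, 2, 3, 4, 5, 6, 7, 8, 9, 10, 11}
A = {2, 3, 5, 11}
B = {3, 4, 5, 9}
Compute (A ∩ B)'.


U = {1, 2, 3, 4, 5, 6, 7, 8, 9, 10, 11}
A = {2, 3, 5, 11}, B = {3, 4, 5, 9}
A ∩ B = {3, 5}
(A ∩ B)' = U \ (A ∩ B) = {1, 2, 4, 6, 7, 8, 9, 10, 11}
Verification via A' ∪ B': A' = {1, 4, 6, 7, 8, 9, 10}, B' = {1, 2, 6, 7, 8, 10, 11}
A' ∪ B' = {1, 2, 4, 6, 7, 8, 9, 10, 11} ✓

{1, 2, 4, 6, 7, 8, 9, 10, 11}


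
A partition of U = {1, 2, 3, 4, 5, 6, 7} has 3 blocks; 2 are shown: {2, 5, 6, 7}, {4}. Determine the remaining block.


U = {1, 2, 3, 4, 5, 6, 7}
Shown blocks: {2, 5, 6, 7}, {4}
A partition's blocks are pairwise disjoint and cover U, so the missing block = U \ (union of shown blocks).
Union of shown blocks: {2, 4, 5, 6, 7}
Missing block = U \ (union) = {1, 3}

{1, 3}


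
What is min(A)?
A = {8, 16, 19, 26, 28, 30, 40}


Set A = {8, 16, 19, 26, 28, 30, 40}
Elements in ascending order: 8, 16, 19, 26, 28, 30, 40
The smallest element is 8.

8


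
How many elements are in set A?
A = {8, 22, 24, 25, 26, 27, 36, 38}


Set A = {8, 22, 24, 25, 26, 27, 36, 38}
Listing elements: 8, 22, 24, 25, 26, 27, 36, 38
Counting: 8 elements
|A| = 8

8


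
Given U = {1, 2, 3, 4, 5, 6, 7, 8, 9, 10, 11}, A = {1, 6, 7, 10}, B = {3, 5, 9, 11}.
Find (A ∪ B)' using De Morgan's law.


U = {1, 2, 3, 4, 5, 6, 7, 8, 9, 10, 11}
A = {1, 6, 7, 10}, B = {3, 5, 9, 11}
A ∪ B = {1, 3, 5, 6, 7, 9, 10, 11}
(A ∪ B)' = U \ (A ∪ B) = {2, 4, 8}
Verification via A' ∩ B': A' = {2, 3, 4, 5, 8, 9, 11}, B' = {1, 2, 4, 6, 7, 8, 10}
A' ∩ B' = {2, 4, 8} ✓

{2, 4, 8}


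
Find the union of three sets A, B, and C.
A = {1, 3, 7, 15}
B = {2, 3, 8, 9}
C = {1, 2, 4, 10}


Set A = {1, 3, 7, 15}
Set B = {2, 3, 8, 9}
Set C = {1, 2, 4, 10}
First, A ∪ B = {1, 2, 3, 7, 8, 9, 15}
Then, (A ∪ B) ∪ C = {1, 2, 3, 4, 7, 8, 9, 10, 15}

{1, 2, 3, 4, 7, 8, 9, 10, 15}


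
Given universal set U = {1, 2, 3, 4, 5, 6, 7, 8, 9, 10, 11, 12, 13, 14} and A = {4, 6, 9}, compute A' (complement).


Universal set U = {1, 2, 3, 4, 5, 6, 7, 8, 9, 10, 11, 12, 13, 14}
Set A = {4, 6, 9}
A' = U \ A = elements in U but not in A
Checking each element of U:
1 (not in A, include), 2 (not in A, include), 3 (not in A, include), 4 (in A, exclude), 5 (not in A, include), 6 (in A, exclude), 7 (not in A, include), 8 (not in A, include), 9 (in A, exclude), 10 (not in A, include), 11 (not in A, include), 12 (not in A, include), 13 (not in A, include), 14 (not in A, include)
A' = {1, 2, 3, 5, 7, 8, 10, 11, 12, 13, 14}

{1, 2, 3, 5, 7, 8, 10, 11, 12, 13, 14}


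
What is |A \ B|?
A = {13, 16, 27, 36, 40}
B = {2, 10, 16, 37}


Set A = {13, 16, 27, 36, 40}
Set B = {2, 10, 16, 37}
A \ B = {13, 27, 36, 40}
|A \ B| = 4

4


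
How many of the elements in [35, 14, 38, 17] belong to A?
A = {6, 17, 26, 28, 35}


Set A = {6, 17, 26, 28, 35}
Candidates: [35, 14, 38, 17]
Check each candidate:
35 ∈ A, 14 ∉ A, 38 ∉ A, 17 ∈ A
Count of candidates in A: 2

2


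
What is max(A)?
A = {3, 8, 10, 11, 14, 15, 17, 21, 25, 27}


Set A = {3, 8, 10, 11, 14, 15, 17, 21, 25, 27}
Elements in ascending order: 3, 8, 10, 11, 14, 15, 17, 21, 25, 27
The largest element is 27.

27


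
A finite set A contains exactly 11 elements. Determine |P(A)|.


The set has 11 elements.
The power set contains all possible subsets.
|P(A)| = 2^|A| = 2^11 = 2048

2048


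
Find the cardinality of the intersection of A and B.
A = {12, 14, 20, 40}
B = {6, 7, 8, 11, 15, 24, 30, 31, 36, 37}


Set A = {12, 14, 20, 40}
Set B = {6, 7, 8, 11, 15, 24, 30, 31, 36, 37}
A ∩ B = {}
|A ∩ B| = 0

0


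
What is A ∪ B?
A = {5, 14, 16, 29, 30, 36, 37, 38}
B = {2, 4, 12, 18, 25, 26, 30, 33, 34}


Set A = {5, 14, 16, 29, 30, 36, 37, 38}
Set B = {2, 4, 12, 18, 25, 26, 30, 33, 34}
A ∪ B includes all elements in either set.
Elements from A: {5, 14, 16, 29, 30, 36, 37, 38}
Elements from B not already included: {2, 4, 12, 18, 25, 26, 33, 34}
A ∪ B = {2, 4, 5, 12, 14, 16, 18, 25, 26, 29, 30, 33, 34, 36, 37, 38}

{2, 4, 5, 12, 14, 16, 18, 25, 26, 29, 30, 33, 34, 36, 37, 38}


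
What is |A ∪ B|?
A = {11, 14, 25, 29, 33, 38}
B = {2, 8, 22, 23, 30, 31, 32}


Set A = {11, 14, 25, 29, 33, 38}, |A| = 6
Set B = {2, 8, 22, 23, 30, 31, 32}, |B| = 7
A ∩ B = {}, |A ∩ B| = 0
|A ∪ B| = |A| + |B| - |A ∩ B| = 6 + 7 - 0 = 13

13


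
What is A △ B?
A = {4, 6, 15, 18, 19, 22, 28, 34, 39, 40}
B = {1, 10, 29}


Set A = {4, 6, 15, 18, 19, 22, 28, 34, 39, 40}
Set B = {1, 10, 29}
A △ B = (A \ B) ∪ (B \ A)
Elements in A but not B: {4, 6, 15, 18, 19, 22, 28, 34, 39, 40}
Elements in B but not A: {1, 10, 29}
A △ B = {1, 4, 6, 10, 15, 18, 19, 22, 28, 29, 34, 39, 40}

{1, 4, 6, 10, 15, 18, 19, 22, 28, 29, 34, 39, 40}


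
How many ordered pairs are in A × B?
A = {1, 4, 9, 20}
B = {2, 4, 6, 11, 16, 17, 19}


Set A = {1, 4, 9, 20} has 4 elements.
Set B = {2, 4, 6, 11, 16, 17, 19} has 7 elements.
|A × B| = |A| × |B| = 4 × 7 = 28

28


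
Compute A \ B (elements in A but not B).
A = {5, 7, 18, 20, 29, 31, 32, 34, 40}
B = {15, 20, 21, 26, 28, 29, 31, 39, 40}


Set A = {5, 7, 18, 20, 29, 31, 32, 34, 40}
Set B = {15, 20, 21, 26, 28, 29, 31, 39, 40}
A \ B includes elements in A that are not in B.
Check each element of A:
5 (not in B, keep), 7 (not in B, keep), 18 (not in B, keep), 20 (in B, remove), 29 (in B, remove), 31 (in B, remove), 32 (not in B, keep), 34 (not in B, keep), 40 (in B, remove)
A \ B = {5, 7, 18, 32, 34}

{5, 7, 18, 32, 34}


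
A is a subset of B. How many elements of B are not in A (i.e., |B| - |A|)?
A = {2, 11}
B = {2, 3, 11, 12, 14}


Set A = {2, 11}, |A| = 2
Set B = {2, 3, 11, 12, 14}, |B| = 5
Since A ⊆ B: B \ A = {3, 12, 14}
|B| - |A| = 5 - 2 = 3

3


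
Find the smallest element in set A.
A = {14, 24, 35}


Set A = {14, 24, 35}
Elements in ascending order: 14, 24, 35
The smallest element is 14.

14


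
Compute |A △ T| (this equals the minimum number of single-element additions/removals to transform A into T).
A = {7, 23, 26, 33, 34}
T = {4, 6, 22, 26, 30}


Set A = {7, 23, 26, 33, 34}
Set T = {4, 6, 22, 26, 30}
Elements to remove from A (in A, not in T): {7, 23, 33, 34} → 4 removals
Elements to add to A (in T, not in A): {4, 6, 22, 30} → 4 additions
Total edits = 4 + 4 = 8

8


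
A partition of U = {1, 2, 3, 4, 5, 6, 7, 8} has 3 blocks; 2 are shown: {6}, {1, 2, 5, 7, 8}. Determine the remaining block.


U = {1, 2, 3, 4, 5, 6, 7, 8}
Shown blocks: {6}, {1, 2, 5, 7, 8}
A partition's blocks are pairwise disjoint and cover U, so the missing block = U \ (union of shown blocks).
Union of shown blocks: {1, 2, 5, 6, 7, 8}
Missing block = U \ (union) = {3, 4}

{3, 4}


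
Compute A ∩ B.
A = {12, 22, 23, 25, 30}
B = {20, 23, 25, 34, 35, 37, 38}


Set A = {12, 22, 23, 25, 30}
Set B = {20, 23, 25, 34, 35, 37, 38}
A ∩ B includes only elements in both sets.
Check each element of A against B:
12 ✗, 22 ✗, 23 ✓, 25 ✓, 30 ✗
A ∩ B = {23, 25}

{23, 25}


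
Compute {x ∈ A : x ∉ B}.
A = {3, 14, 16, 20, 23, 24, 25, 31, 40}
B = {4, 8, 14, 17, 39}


Set A = {3, 14, 16, 20, 23, 24, 25, 31, 40}
Set B = {4, 8, 14, 17, 39}
Check each element of A against B:
3 ∉ B (include), 14 ∈ B, 16 ∉ B (include), 20 ∉ B (include), 23 ∉ B (include), 24 ∉ B (include), 25 ∉ B (include), 31 ∉ B (include), 40 ∉ B (include)
Elements of A not in B: {3, 16, 20, 23, 24, 25, 31, 40}

{3, 16, 20, 23, 24, 25, 31, 40}


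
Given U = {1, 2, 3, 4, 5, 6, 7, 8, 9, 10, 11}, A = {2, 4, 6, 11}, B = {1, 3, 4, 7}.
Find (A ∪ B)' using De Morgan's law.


U = {1, 2, 3, 4, 5, 6, 7, 8, 9, 10, 11}
A = {2, 4, 6, 11}, B = {1, 3, 4, 7}
A ∪ B = {1, 2, 3, 4, 6, 7, 11}
(A ∪ B)' = U \ (A ∪ B) = {5, 8, 9, 10}
Verification via A' ∩ B': A' = {1, 3, 5, 7, 8, 9, 10}, B' = {2, 5, 6, 8, 9, 10, 11}
A' ∩ B' = {5, 8, 9, 10} ✓

{5, 8, 9, 10}


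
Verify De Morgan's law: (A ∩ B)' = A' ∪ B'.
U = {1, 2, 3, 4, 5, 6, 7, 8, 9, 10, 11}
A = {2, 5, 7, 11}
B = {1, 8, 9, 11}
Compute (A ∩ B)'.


U = {1, 2, 3, 4, 5, 6, 7, 8, 9, 10, 11}
A = {2, 5, 7, 11}, B = {1, 8, 9, 11}
A ∩ B = {11}
(A ∩ B)' = U \ (A ∩ B) = {1, 2, 3, 4, 5, 6, 7, 8, 9, 10}
Verification via A' ∪ B': A' = {1, 3, 4, 6, 8, 9, 10}, B' = {2, 3, 4, 5, 6, 7, 10}
A' ∪ B' = {1, 2, 3, 4, 5, 6, 7, 8, 9, 10} ✓

{1, 2, 3, 4, 5, 6, 7, 8, 9, 10}


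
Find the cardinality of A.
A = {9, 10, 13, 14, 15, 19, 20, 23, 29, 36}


Set A = {9, 10, 13, 14, 15, 19, 20, 23, 29, 36}
Listing elements: 9, 10, 13, 14, 15, 19, 20, 23, 29, 36
Counting: 10 elements
|A| = 10

10


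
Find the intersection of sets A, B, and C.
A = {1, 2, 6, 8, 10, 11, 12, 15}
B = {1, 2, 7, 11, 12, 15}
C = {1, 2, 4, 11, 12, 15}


Set A = {1, 2, 6, 8, 10, 11, 12, 15}
Set B = {1, 2, 7, 11, 12, 15}
Set C = {1, 2, 4, 11, 12, 15}
First, A ∩ B = {1, 2, 11, 12, 15}
Then, (A ∩ B) ∩ C = {1, 2, 11, 12, 15}

{1, 2, 11, 12, 15}


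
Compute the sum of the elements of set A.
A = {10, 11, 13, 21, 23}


Set A = {10, 11, 13, 21, 23}
Sum = 10 + 11 + 13 + 21 + 23 = 78

78


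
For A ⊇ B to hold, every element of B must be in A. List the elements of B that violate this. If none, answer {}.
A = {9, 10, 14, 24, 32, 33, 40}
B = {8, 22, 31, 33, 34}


Set A = {9, 10, 14, 24, 32, 33, 40}
Set B = {8, 22, 31, 33, 34}
Check each element of B against A:
8 ∉ A (include), 22 ∉ A (include), 31 ∉ A (include), 33 ∈ A, 34 ∉ A (include)
Elements of B not in A: {8, 22, 31, 34}

{8, 22, 31, 34}


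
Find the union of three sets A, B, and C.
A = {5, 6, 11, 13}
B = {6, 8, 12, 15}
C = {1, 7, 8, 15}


Set A = {5, 6, 11, 13}
Set B = {6, 8, 12, 15}
Set C = {1, 7, 8, 15}
First, A ∪ B = {5, 6, 8, 11, 12, 13, 15}
Then, (A ∪ B) ∪ C = {1, 5, 6, 7, 8, 11, 12, 13, 15}

{1, 5, 6, 7, 8, 11, 12, 13, 15}


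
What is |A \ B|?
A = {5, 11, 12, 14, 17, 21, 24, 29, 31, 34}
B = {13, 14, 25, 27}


Set A = {5, 11, 12, 14, 17, 21, 24, 29, 31, 34}
Set B = {13, 14, 25, 27}
A \ B = {5, 11, 12, 17, 21, 24, 29, 31, 34}
|A \ B| = 9

9


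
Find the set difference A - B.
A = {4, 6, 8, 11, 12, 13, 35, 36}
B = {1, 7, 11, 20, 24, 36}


Set A = {4, 6, 8, 11, 12, 13, 35, 36}
Set B = {1, 7, 11, 20, 24, 36}
A \ B includes elements in A that are not in B.
Check each element of A:
4 (not in B, keep), 6 (not in B, keep), 8 (not in B, keep), 11 (in B, remove), 12 (not in B, keep), 13 (not in B, keep), 35 (not in B, keep), 36 (in B, remove)
A \ B = {4, 6, 8, 12, 13, 35}

{4, 6, 8, 12, 13, 35}


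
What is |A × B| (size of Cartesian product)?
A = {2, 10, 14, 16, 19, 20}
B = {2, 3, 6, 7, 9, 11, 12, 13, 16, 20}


Set A = {2, 10, 14, 16, 19, 20} has 6 elements.
Set B = {2, 3, 6, 7, 9, 11, 12, 13, 16, 20} has 10 elements.
|A × B| = |A| × |B| = 6 × 10 = 60

60


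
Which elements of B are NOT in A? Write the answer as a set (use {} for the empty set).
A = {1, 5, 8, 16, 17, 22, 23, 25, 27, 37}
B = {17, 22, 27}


Set A = {1, 5, 8, 16, 17, 22, 23, 25, 27, 37}
Set B = {17, 22, 27}
Check each element of B against A:
17 ∈ A, 22 ∈ A, 27 ∈ A
Elements of B not in A: {}

{}


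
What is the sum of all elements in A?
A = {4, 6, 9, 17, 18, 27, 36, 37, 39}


Set A = {4, 6, 9, 17, 18, 27, 36, 37, 39}
Sum = 4 + 6 + 9 + 17 + 18 + 27 + 36 + 37 + 39 = 193

193


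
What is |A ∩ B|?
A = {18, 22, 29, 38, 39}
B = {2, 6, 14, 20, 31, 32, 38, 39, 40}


Set A = {18, 22, 29, 38, 39}
Set B = {2, 6, 14, 20, 31, 32, 38, 39, 40}
A ∩ B = {38, 39}
|A ∩ B| = 2

2


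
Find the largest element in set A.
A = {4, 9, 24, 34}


Set A = {4, 9, 24, 34}
Elements in ascending order: 4, 9, 24, 34
The largest element is 34.

34


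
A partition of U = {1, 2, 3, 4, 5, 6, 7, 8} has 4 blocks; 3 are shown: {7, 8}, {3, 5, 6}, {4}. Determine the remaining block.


U = {1, 2, 3, 4, 5, 6, 7, 8}
Shown blocks: {7, 8}, {3, 5, 6}, {4}
A partition's blocks are pairwise disjoint and cover U, so the missing block = U \ (union of shown blocks).
Union of shown blocks: {3, 4, 5, 6, 7, 8}
Missing block = U \ (union) = {1, 2}

{1, 2}


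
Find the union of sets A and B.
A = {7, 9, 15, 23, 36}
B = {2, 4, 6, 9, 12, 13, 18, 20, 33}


Set A = {7, 9, 15, 23, 36}
Set B = {2, 4, 6, 9, 12, 13, 18, 20, 33}
A ∪ B includes all elements in either set.
Elements from A: {7, 9, 15, 23, 36}
Elements from B not already included: {2, 4, 6, 12, 13, 18, 20, 33}
A ∪ B = {2, 4, 6, 7, 9, 12, 13, 15, 18, 20, 23, 33, 36}

{2, 4, 6, 7, 9, 12, 13, 15, 18, 20, 23, 33, 36}


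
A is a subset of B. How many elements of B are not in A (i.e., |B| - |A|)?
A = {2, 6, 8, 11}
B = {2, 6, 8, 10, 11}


Set A = {2, 6, 8, 11}, |A| = 4
Set B = {2, 6, 8, 10, 11}, |B| = 5
Since A ⊆ B: B \ A = {10}
|B| - |A| = 5 - 4 = 1

1


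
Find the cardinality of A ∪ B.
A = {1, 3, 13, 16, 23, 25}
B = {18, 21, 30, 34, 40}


Set A = {1, 3, 13, 16, 23, 25}, |A| = 6
Set B = {18, 21, 30, 34, 40}, |B| = 5
A ∩ B = {}, |A ∩ B| = 0
|A ∪ B| = |A| + |B| - |A ∩ B| = 6 + 5 - 0 = 11

11


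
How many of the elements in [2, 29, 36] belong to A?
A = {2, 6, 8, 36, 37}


Set A = {2, 6, 8, 36, 37}
Candidates: [2, 29, 36]
Check each candidate:
2 ∈ A, 29 ∉ A, 36 ∈ A
Count of candidates in A: 2

2


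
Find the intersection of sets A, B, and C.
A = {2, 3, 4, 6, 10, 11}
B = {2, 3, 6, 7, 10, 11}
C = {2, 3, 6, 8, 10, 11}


Set A = {2, 3, 4, 6, 10, 11}
Set B = {2, 3, 6, 7, 10, 11}
Set C = {2, 3, 6, 8, 10, 11}
First, A ∩ B = {2, 3, 6, 10, 11}
Then, (A ∩ B) ∩ C = {2, 3, 6, 10, 11}

{2, 3, 6, 10, 11}


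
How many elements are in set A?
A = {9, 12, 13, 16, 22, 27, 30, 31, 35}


Set A = {9, 12, 13, 16, 22, 27, 30, 31, 35}
Listing elements: 9, 12, 13, 16, 22, 27, 30, 31, 35
Counting: 9 elements
|A| = 9

9


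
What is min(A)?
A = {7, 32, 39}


Set A = {7, 32, 39}
Elements in ascending order: 7, 32, 39
The smallest element is 7.

7


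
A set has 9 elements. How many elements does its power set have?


The set has 9 elements.
The power set contains all possible subsets.
|P(A)| = 2^|A| = 2^9 = 512

512


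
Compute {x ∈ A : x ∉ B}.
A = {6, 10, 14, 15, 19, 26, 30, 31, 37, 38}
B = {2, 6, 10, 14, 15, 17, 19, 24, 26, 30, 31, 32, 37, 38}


Set A = {6, 10, 14, 15, 19, 26, 30, 31, 37, 38}
Set B = {2, 6, 10, 14, 15, 17, 19, 24, 26, 30, 31, 32, 37, 38}
Check each element of A against B:
6 ∈ B, 10 ∈ B, 14 ∈ B, 15 ∈ B, 19 ∈ B, 26 ∈ B, 30 ∈ B, 31 ∈ B, 37 ∈ B, 38 ∈ B
Elements of A not in B: {}

{}


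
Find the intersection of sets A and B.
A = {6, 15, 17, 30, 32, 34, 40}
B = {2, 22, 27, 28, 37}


Set A = {6, 15, 17, 30, 32, 34, 40}
Set B = {2, 22, 27, 28, 37}
A ∩ B includes only elements in both sets.
Check each element of A against B:
6 ✗, 15 ✗, 17 ✗, 30 ✗, 32 ✗, 34 ✗, 40 ✗
A ∩ B = {}

{}
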